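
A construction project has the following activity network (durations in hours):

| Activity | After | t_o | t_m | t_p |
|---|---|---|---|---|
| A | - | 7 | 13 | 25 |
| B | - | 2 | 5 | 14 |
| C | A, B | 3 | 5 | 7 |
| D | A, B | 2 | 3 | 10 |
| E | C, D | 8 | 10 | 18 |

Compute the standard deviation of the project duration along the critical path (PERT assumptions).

3.50 hours

te_A = (7 + 4·13 + 25)/6 = 84/6 = 14; σ²_A = ((25−7)/6)² = 9.000
te_B = (2 + 4·5 + 14)/6 = 36/6 = 6; σ²_B = ((14−2)/6)² = 4.000
te_C = (3 + 4·5 + 7)/6 = 30/6 = 5; σ²_C = ((7−3)/6)² = 0.444
te_D = (2 + 4·3 + 10)/6 = 24/6 = 4; σ²_D = ((10−2)/6)² = 1.778
te_E = (8 + 4·10 + 18)/6 = 66/6 = 11; σ²_E = ((18−8)/6)² = 2.778

Forward pass:
ES_A = 0; EF_A = 14
ES_B = 0; EF_B = 6
ES_C = max(EF_A=14, EF_B=6) = 14; EF_C = 14+5 = 19
ES_D = max(EF_A=14, EF_B=6) = 14; EF_D = 14+4 = 18
ES_E = max(EF_C=19, EF_D=18) = 19; EF_E = 19+11 = 30
Expected project duration μ = 30 hours. Critical path: A → C → E.

Variance along critical path = 9.000 + 0.444 + 2.778 = 12.222
σ = √12.222 = 3.496 hours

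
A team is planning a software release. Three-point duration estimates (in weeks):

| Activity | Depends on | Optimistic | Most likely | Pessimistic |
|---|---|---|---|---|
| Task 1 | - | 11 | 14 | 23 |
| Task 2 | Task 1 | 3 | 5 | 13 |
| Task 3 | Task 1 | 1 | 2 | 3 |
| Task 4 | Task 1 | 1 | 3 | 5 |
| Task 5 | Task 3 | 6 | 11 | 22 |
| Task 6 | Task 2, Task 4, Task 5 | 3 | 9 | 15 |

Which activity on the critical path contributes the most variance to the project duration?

te_Task 1 = (11 + 4·14 + 23)/6 = 90/6 = 15; σ²_Task 1 = ((23−11)/6)² = 4.000
te_Task 2 = (3 + 4·5 + 13)/6 = 36/6 = 6; σ²_Task 2 = ((13−3)/6)² = 2.778
te_Task 3 = (1 + 4·2 + 3)/6 = 12/6 = 2; σ²_Task 3 = ((3−1)/6)² = 0.111
te_Task 4 = (1 + 4·3 + 5)/6 = 18/6 = 3; σ²_Task 4 = ((5−1)/6)² = 0.444
te_Task 5 = (6 + 4·11 + 22)/6 = 72/6 = 12; σ²_Task 5 = ((22−6)/6)² = 7.111
te_Task 6 = (3 + 4·9 + 15)/6 = 54/6 = 9; σ²_Task 6 = ((15−3)/6)² = 4.000

Forward pass:
ES_Task 1 = 0; EF_Task 1 = 15
ES_Task 2 = 15; EF_Task 2 = 15+6 = 21
ES_Task 3 = 15; EF_Task 3 = 15+2 = 17
ES_Task 4 = 15; EF_Task 4 = 15+3 = 18
ES_Task 5 = 17; EF_Task 5 = 17+12 = 29
ES_Task 6 = max(EF_Task 2=21, EF_Task 4=18, EF_Task 5=29) = 29; EF_Task 6 = 29+9 = 38
Expected project duration μ = 38 weeks. Critical path: Task 1 → Task 3 → Task 5 → Task 6.

Variances on critical path: σ²_Task 1=4.000, σ²_Task 3=0.111, σ²_Task 5=7.111, σ²_Task 6=4.000.
Largest is σ²_Task 5 = 7.111.

Task 5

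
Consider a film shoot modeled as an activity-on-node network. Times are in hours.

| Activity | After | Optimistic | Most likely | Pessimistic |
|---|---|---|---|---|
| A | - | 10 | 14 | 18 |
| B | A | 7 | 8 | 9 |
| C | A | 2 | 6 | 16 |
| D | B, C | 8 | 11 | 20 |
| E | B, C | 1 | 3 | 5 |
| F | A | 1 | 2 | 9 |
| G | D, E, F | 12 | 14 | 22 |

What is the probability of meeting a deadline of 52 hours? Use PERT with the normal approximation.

te_A = (10 + 4·14 + 18)/6 = 84/6 = 14; σ²_A = ((18−10)/6)² = 1.778
te_B = (7 + 4·8 + 9)/6 = 48/6 = 8; σ²_B = ((9−7)/6)² = 0.111
te_C = (2 + 4·6 + 16)/6 = 42/6 = 7; σ²_C = ((16−2)/6)² = 5.444
te_D = (8 + 4·11 + 20)/6 = 72/6 = 12; σ²_D = ((20−8)/6)² = 4.000
te_E = (1 + 4·3 + 5)/6 = 18/6 = 3; σ²_E = ((5−1)/6)² = 0.444
te_F = (1 + 4·2 + 9)/6 = 18/6 = 3; σ²_F = ((9−1)/6)² = 1.778
te_G = (12 + 4·14 + 22)/6 = 90/6 = 15; σ²_G = ((22−12)/6)² = 2.778

Forward pass:
ES_A = 0; EF_A = 14
ES_B = 14; EF_B = 14+8 = 22
ES_C = 14; EF_C = 14+7 = 21
ES_D = max(EF_B=22, EF_C=21) = 22; EF_D = 22+12 = 34
ES_E = max(EF_B=22, EF_C=21) = 22; EF_E = 22+3 = 25
ES_F = 14; EF_F = 14+3 = 17
ES_G = max(EF_D=34, EF_E=25, EF_F=17) = 34; EF_G = 34+15 = 49
Expected project duration μ = 49 hours. Critical path: A → B → D → G.

Variance along critical path = 1.778 + 0.111 + 4.000 + 2.778 = 8.667; σ = √8.667 = 2.944 hours.
Z = (52 − 49) / 2.944 = 1.019
P(T ≤ 52) = Φ(1.019) ≈ 0.846

0.846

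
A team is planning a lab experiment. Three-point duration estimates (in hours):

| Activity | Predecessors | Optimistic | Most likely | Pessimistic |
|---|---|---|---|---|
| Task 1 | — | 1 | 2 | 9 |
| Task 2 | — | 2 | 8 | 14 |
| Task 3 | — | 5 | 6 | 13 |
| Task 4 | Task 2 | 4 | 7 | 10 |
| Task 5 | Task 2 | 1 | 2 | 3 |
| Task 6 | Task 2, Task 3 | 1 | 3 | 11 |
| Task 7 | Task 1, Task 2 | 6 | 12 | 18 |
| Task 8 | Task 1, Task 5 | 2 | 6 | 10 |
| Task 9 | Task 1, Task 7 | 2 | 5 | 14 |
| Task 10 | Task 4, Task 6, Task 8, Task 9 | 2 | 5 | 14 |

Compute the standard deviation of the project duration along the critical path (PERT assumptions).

4.00 hours

te_Task 1 = (1 + 4·2 + 9)/6 = 18/6 = 3; σ²_Task 1 = ((9−1)/6)² = 1.778
te_Task 2 = (2 + 4·8 + 14)/6 = 48/6 = 8; σ²_Task 2 = ((14−2)/6)² = 4.000
te_Task 3 = (5 + 4·6 + 13)/6 = 42/6 = 7; σ²_Task 3 = ((13−5)/6)² = 1.778
te_Task 4 = (4 + 4·7 + 10)/6 = 42/6 = 7; σ²_Task 4 = ((10−4)/6)² = 1.000
te_Task 5 = (1 + 4·2 + 3)/6 = 12/6 = 2; σ²_Task 5 = ((3−1)/6)² = 0.111
te_Task 6 = (1 + 4·3 + 11)/6 = 24/6 = 4; σ²_Task 6 = ((11−1)/6)² = 2.778
te_Task 7 = (6 + 4·12 + 18)/6 = 72/6 = 12; σ²_Task 7 = ((18−6)/6)² = 4.000
te_Task 8 = (2 + 4·6 + 10)/6 = 36/6 = 6; σ²_Task 8 = ((10−2)/6)² = 1.778
te_Task 9 = (2 + 4·5 + 14)/6 = 36/6 = 6; σ²_Task 9 = ((14−2)/6)² = 4.000
te_Task 10 = (2 + 4·5 + 14)/6 = 36/6 = 6; σ²_Task 10 = ((14−2)/6)² = 4.000

Forward pass:
ES_Task 1 = 0; EF_Task 1 = 3
ES_Task 2 = 0; EF_Task 2 = 8
ES_Task 3 = 0; EF_Task 3 = 7
ES_Task 4 = 8; EF_Task 4 = 8+7 = 15
ES_Task 5 = 8; EF_Task 5 = 8+2 = 10
ES_Task 6 = max(EF_Task 2=8, EF_Task 3=7) = 8; EF_Task 6 = 8+4 = 12
ES_Task 7 = max(EF_Task 1=3, EF_Task 2=8) = 8; EF_Task 7 = 8+12 = 20
ES_Task 8 = max(EF_Task 1=3, EF_Task 5=10) = 10; EF_Task 8 = 10+6 = 16
ES_Task 9 = max(EF_Task 1=3, EF_Task 7=20) = 20; EF_Task 9 = 20+6 = 26
ES_Task 10 = max(EF_Task 4=15, EF_Task 6=12, EF_Task 8=16, EF_Task 9=26) = 26; EF_Task 10 = 26+6 = 32
Expected project duration μ = 32 hours. Critical path: Task 2 → Task 7 → Task 9 → Task 10.

Variance along critical path = 4.000 + 4.000 + 4.000 + 4.000 = 16.000
σ = √16.000 = 4.000 hours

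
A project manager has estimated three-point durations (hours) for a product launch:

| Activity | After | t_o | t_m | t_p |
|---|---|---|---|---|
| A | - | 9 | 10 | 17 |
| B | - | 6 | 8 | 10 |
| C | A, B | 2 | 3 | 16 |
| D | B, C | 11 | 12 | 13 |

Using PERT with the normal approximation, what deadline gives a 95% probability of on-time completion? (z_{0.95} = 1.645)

te_A = (9 + 4·10 + 17)/6 = 66/6 = 11; σ²_A = ((17−9)/6)² = 1.778
te_B = (6 + 4·8 + 10)/6 = 48/6 = 8; σ²_B = ((10−6)/6)² = 0.444
te_C = (2 + 4·3 + 16)/6 = 30/6 = 5; σ²_C = ((16−2)/6)² = 5.444
te_D = (11 + 4·12 + 13)/6 = 72/6 = 12; σ²_D = ((13−11)/6)² = 0.111

Forward pass:
ES_A = 0; EF_A = 11
ES_B = 0; EF_B = 8
ES_C = max(EF_A=11, EF_B=8) = 11; EF_C = 11+5 = 16
ES_D = max(EF_B=8, EF_C=16) = 16; EF_D = 16+12 = 28
Expected project duration μ = 28 hours. Critical path: A → C → D.

Variance along critical path = 1.778 + 5.444 + 0.111 = 7.333; σ = 2.708 hours.
D = μ + z·σ = 28 + 1.645·2.708 = 32.5 hours

32.5 hours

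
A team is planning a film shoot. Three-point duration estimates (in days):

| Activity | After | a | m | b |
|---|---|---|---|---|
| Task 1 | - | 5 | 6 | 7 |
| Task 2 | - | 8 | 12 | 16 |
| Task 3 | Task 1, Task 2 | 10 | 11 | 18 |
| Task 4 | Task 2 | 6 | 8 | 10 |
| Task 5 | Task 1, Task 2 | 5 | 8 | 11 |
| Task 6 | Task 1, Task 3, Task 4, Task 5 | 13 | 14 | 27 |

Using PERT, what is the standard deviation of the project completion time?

te_Task 1 = (5 + 4·6 + 7)/6 = 36/6 = 6; σ²_Task 1 = ((7−5)/6)² = 0.111
te_Task 2 = (8 + 4·12 + 16)/6 = 72/6 = 12; σ²_Task 2 = ((16−8)/6)² = 1.778
te_Task 3 = (10 + 4·11 + 18)/6 = 72/6 = 12; σ²_Task 3 = ((18−10)/6)² = 1.778
te_Task 4 = (6 + 4·8 + 10)/6 = 48/6 = 8; σ²_Task 4 = ((10−6)/6)² = 0.444
te_Task 5 = (5 + 4·8 + 11)/6 = 48/6 = 8; σ²_Task 5 = ((11−5)/6)² = 1.000
te_Task 6 = (13 + 4·14 + 27)/6 = 96/6 = 16; σ²_Task 6 = ((27−13)/6)² = 5.444

Forward pass:
ES_Task 1 = 0; EF_Task 1 = 6
ES_Task 2 = 0; EF_Task 2 = 12
ES_Task 3 = max(EF_Task 1=6, EF_Task 2=12) = 12; EF_Task 3 = 12+12 = 24
ES_Task 4 = 12; EF_Task 4 = 12+8 = 20
ES_Task 5 = max(EF_Task 1=6, EF_Task 2=12) = 12; EF_Task 5 = 12+8 = 20
ES_Task 6 = max(EF_Task 1=6, EF_Task 3=24, EF_Task 4=20, EF_Task 5=20) = 24; EF_Task 6 = 24+16 = 40
Expected project duration μ = 40 days. Critical path: Task 2 → Task 3 → Task 6.

Variance along critical path = 1.778 + 1.778 + 5.444 = 9.000
σ = √9.000 = 3.000 days

3.00 days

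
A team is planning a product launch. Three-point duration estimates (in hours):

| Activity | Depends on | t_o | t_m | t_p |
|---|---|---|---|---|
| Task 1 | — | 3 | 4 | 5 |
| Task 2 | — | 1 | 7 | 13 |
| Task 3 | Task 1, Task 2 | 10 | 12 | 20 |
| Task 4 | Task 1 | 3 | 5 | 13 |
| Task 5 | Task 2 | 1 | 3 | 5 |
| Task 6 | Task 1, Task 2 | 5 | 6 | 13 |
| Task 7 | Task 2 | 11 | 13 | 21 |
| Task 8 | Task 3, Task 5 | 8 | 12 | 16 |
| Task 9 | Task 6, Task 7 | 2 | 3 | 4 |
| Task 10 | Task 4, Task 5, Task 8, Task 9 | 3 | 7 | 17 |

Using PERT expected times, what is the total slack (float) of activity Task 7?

8 hours

te_Task 1 = (3 + 4·4 + 5)/6 = 24/6 = 4
te_Task 2 = (1 + 4·7 + 13)/6 = 42/6 = 7
te_Task 3 = (10 + 4·12 + 20)/6 = 78/6 = 13
te_Task 4 = (3 + 4·5 + 13)/6 = 36/6 = 6
te_Task 5 = (1 + 4·3 + 5)/6 = 18/6 = 3
te_Task 6 = (5 + 4·6 + 13)/6 = 42/6 = 7
te_Task 7 = (11 + 4·13 + 21)/6 = 84/6 = 14
te_Task 8 = (8 + 4·12 + 16)/6 = 72/6 = 12
te_Task 9 = (2 + 4·3 + 4)/6 = 18/6 = 3
te_Task 10 = (3 + 4·7 + 17)/6 = 48/6 = 8

Forward pass:
ES_Task 1 = 0; EF_Task 1 = 4
ES_Task 2 = 0; EF_Task 2 = 7
ES_Task 3 = max(EF_Task 1=4, EF_Task 2=7) = 7; EF_Task 3 = 7+13 = 20
ES_Task 4 = 4; EF_Task 4 = 4+6 = 10
ES_Task 5 = 7; EF_Task 5 = 7+3 = 10
ES_Task 6 = max(EF_Task 1=4, EF_Task 2=7) = 7; EF_Task 6 = 7+7 = 14
ES_Task 7 = 7; EF_Task 7 = 7+14 = 21
ES_Task 8 = max(EF_Task 3=20, EF_Task 5=10) = 20; EF_Task 8 = 20+12 = 32
ES_Task 9 = max(EF_Task 6=14, EF_Task 7=21) = 21; EF_Task 9 = 21+3 = 24
ES_Task 10 = max(EF_Task 4=10, EF_Task 5=10, EF_Task 8=32, EF_Task 9=24) = 32; EF_Task 10 = 32+8 = 40
Expected project duration μ = 40 hours. Critical path: Task 2 → Task 3 → Task 8 → Task 10.

Backward pass:
LF_Task 10 = 40; LS_Task 10 = 40−8 = 32
LF_Task 9 = LS_Task 10 = 32; LS_Task 9 = 32−3 = 29
LF_Task 8 = LS_Task 10 = 32; LS_Task 8 = 32−12 = 20
LF_Task 7 = LS_Task 9 = 29; LS_Task 7 = 29−14 = 15
LF_Task 6 = LS_Task 9 = 29; LS_Task 6 = 29−7 = 22
LF_Task 5 = min(LS_Task 8=20, LS_Task 10=32) = 20; LS_Task 5 = 20−3 = 17
LF_Task 4 = LS_Task 10 = 32; LS_Task 4 = 32−6 = 26
LF_Task 3 = LS_Task 8 = 20; LS_Task 3 = 20−13 = 7
LF_Task 2 = min(LS_Task 3=7, LS_Task 5=17, LS_Task 6=22, LS_Task 7=15) = 7; LS_Task 2 = 7−7 = 0
LF_Task 1 = min(LS_Task 3=7, LS_Task 4=26, LS_Task 6=22) = 7; LS_Task 1 = 7−4 = 3
Slack_Task 7 = LS_Task 7 − ES_Task 7 = 15 − 7 = 8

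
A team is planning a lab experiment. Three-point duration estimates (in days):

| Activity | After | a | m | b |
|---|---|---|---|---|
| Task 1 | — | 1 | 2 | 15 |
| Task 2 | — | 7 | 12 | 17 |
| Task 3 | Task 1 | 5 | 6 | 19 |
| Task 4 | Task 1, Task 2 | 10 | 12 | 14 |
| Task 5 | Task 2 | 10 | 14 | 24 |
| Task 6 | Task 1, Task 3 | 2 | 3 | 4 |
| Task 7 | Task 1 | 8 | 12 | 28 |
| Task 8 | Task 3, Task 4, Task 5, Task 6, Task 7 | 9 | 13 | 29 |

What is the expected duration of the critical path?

te_Task 1 = (1 + 4·2 + 15)/6 = 24/6 = 4
te_Task 2 = (7 + 4·12 + 17)/6 = 72/6 = 12
te_Task 3 = (5 + 4·6 + 19)/6 = 48/6 = 8
te_Task 4 = (10 + 4·12 + 14)/6 = 72/6 = 12
te_Task 5 = (10 + 4·14 + 24)/6 = 90/6 = 15
te_Task 6 = (2 + 4·3 + 4)/6 = 18/6 = 3
te_Task 7 = (8 + 4·12 + 28)/6 = 84/6 = 14
te_Task 8 = (9 + 4·13 + 29)/6 = 90/6 = 15

Forward pass:
ES_Task 1 = 0; EF_Task 1 = 4
ES_Task 2 = 0; EF_Task 2 = 12
ES_Task 3 = 4; EF_Task 3 = 4+8 = 12
ES_Task 4 = max(EF_Task 1=4, EF_Task 2=12) = 12; EF_Task 4 = 12+12 = 24
ES_Task 5 = 12; EF_Task 5 = 12+15 = 27
ES_Task 6 = max(EF_Task 1=4, EF_Task 3=12) = 12; EF_Task 6 = 12+3 = 15
ES_Task 7 = 4; EF_Task 7 = 4+14 = 18
ES_Task 8 = max(EF_Task 3=12, EF_Task 4=24, EF_Task 5=27, EF_Task 6=15, EF_Task 7=18) = 27; EF_Task 8 = 27+15 = 42
Expected project duration μ = 42 days. Critical path: Task 2 → Task 5 → Task 8.

42 days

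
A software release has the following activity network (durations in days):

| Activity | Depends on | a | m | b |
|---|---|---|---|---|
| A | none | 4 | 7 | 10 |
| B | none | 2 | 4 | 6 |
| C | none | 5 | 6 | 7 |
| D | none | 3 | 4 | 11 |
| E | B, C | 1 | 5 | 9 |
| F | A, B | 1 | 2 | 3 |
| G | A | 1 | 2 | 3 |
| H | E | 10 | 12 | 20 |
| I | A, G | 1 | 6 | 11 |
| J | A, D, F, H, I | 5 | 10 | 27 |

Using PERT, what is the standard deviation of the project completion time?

te_A = (4 + 4·7 + 10)/6 = 42/6 = 7; σ²_A = ((10−4)/6)² = 1.000
te_B = (2 + 4·4 + 6)/6 = 24/6 = 4; σ²_B = ((6−2)/6)² = 0.444
te_C = (5 + 4·6 + 7)/6 = 36/6 = 6; σ²_C = ((7−5)/6)² = 0.111
te_D = (3 + 4·4 + 11)/6 = 30/6 = 5; σ²_D = ((11−3)/6)² = 1.778
te_E = (1 + 4·5 + 9)/6 = 30/6 = 5; σ²_E = ((9−1)/6)² = 1.778
te_F = (1 + 4·2 + 3)/6 = 12/6 = 2; σ²_F = ((3−1)/6)² = 0.111
te_G = (1 + 4·2 + 3)/6 = 12/6 = 2; σ²_G = ((3−1)/6)² = 0.111
te_H = (10 + 4·12 + 20)/6 = 78/6 = 13; σ²_H = ((20−10)/6)² = 2.778
te_I = (1 + 4·6 + 11)/6 = 36/6 = 6; σ²_I = ((11−1)/6)² = 2.778
te_J = (5 + 4·10 + 27)/6 = 72/6 = 12; σ²_J = ((27−5)/6)² = 13.444

Forward pass:
ES_A = 0; EF_A = 7
ES_B = 0; EF_B = 4
ES_C = 0; EF_C = 6
ES_D = 0; EF_D = 5
ES_E = max(EF_B=4, EF_C=6) = 6; EF_E = 6+5 = 11
ES_F = max(EF_A=7, EF_B=4) = 7; EF_F = 7+2 = 9
ES_G = 7; EF_G = 7+2 = 9
ES_H = 11; EF_H = 11+13 = 24
ES_I = max(EF_A=7, EF_G=9) = 9; EF_I = 9+6 = 15
ES_J = max(EF_A=7, EF_D=5, EF_F=9, EF_H=24, EF_I=15) = 24; EF_J = 24+12 = 36
Expected project duration μ = 36 days. Critical path: C → E → H → J.

Variance along critical path = 0.111 + 1.778 + 2.778 + 13.444 = 18.111
σ = √18.111 = 4.256 days

4.26 days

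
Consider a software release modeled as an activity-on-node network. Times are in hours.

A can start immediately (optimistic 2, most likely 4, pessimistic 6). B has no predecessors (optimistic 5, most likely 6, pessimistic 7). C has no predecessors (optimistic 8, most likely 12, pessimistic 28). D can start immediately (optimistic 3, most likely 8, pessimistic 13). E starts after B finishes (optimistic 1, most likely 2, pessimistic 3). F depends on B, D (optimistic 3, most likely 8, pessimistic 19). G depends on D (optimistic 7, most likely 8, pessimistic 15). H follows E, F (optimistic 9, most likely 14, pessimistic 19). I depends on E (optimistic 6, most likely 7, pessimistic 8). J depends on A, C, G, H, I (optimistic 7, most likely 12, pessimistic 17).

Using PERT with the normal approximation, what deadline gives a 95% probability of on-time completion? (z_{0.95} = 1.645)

49.5 hours

te_A = (2 + 4·4 + 6)/6 = 24/6 = 4; σ²_A = ((6−2)/6)² = 0.444
te_B = (5 + 4·6 + 7)/6 = 36/6 = 6; σ²_B = ((7−5)/6)² = 0.111
te_C = (8 + 4·12 + 28)/6 = 84/6 = 14; σ²_C = ((28−8)/6)² = 11.111
te_D = (3 + 4·8 + 13)/6 = 48/6 = 8; σ²_D = ((13−3)/6)² = 2.778
te_E = (1 + 4·2 + 3)/6 = 12/6 = 2; σ²_E = ((3−1)/6)² = 0.111
te_F = (3 + 4·8 + 19)/6 = 54/6 = 9; σ²_F = ((19−3)/6)² = 7.111
te_G = (7 + 4·8 + 15)/6 = 54/6 = 9; σ²_G = ((15−7)/6)² = 1.778
te_H = (9 + 4·14 + 19)/6 = 84/6 = 14; σ²_H = ((19−9)/6)² = 2.778
te_I = (6 + 4·7 + 8)/6 = 42/6 = 7; σ²_I = ((8−6)/6)² = 0.111
te_J = (7 + 4·12 + 17)/6 = 72/6 = 12; σ²_J = ((17−7)/6)² = 2.778

Forward pass:
ES_A = 0; EF_A = 4
ES_B = 0; EF_B = 6
ES_C = 0; EF_C = 14
ES_D = 0; EF_D = 8
ES_E = 6; EF_E = 6+2 = 8
ES_F = max(EF_B=6, EF_D=8) = 8; EF_F = 8+9 = 17
ES_G = 8; EF_G = 8+9 = 17
ES_H = max(EF_E=8, EF_F=17) = 17; EF_H = 17+14 = 31
ES_I = 8; EF_I = 8+7 = 15
ES_J = max(EF_A=4, EF_C=14, EF_G=17, EF_H=31, EF_I=15) = 31; EF_J = 31+12 = 43
Expected project duration μ = 43 hours. Critical path: D → F → H → J.

Variance along critical path = 2.778 + 7.111 + 2.778 + 2.778 = 15.444; σ = 3.930 hours.
D = μ + z·σ = 43 + 1.645·3.930 = 49.5 hours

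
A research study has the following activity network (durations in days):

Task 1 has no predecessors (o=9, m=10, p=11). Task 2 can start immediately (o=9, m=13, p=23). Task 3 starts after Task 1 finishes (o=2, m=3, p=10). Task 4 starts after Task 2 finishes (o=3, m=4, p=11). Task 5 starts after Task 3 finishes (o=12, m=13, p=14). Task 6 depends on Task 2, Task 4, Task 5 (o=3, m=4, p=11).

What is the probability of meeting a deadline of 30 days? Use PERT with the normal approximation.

0.152

te_Task 1 = (9 + 4·10 + 11)/6 = 60/6 = 10; σ²_Task 1 = ((11−9)/6)² = 0.111
te_Task 2 = (9 + 4·13 + 23)/6 = 84/6 = 14; σ²_Task 2 = ((23−9)/6)² = 5.444
te_Task 3 = (2 + 4·3 + 10)/6 = 24/6 = 4; σ²_Task 3 = ((10−2)/6)² = 1.778
te_Task 4 = (3 + 4·4 + 11)/6 = 30/6 = 5; σ²_Task 4 = ((11−3)/6)² = 1.778
te_Task 5 = (12 + 4·13 + 14)/6 = 78/6 = 13; σ²_Task 5 = ((14−12)/6)² = 0.111
te_Task 6 = (3 + 4·4 + 11)/6 = 30/6 = 5; σ²_Task 6 = ((11−3)/6)² = 1.778

Forward pass:
ES_Task 1 = 0; EF_Task 1 = 10
ES_Task 2 = 0; EF_Task 2 = 14
ES_Task 3 = 10; EF_Task 3 = 10+4 = 14
ES_Task 4 = 14; EF_Task 4 = 14+5 = 19
ES_Task 5 = 14; EF_Task 5 = 14+13 = 27
ES_Task 6 = max(EF_Task 2=14, EF_Task 4=19, EF_Task 5=27) = 27; EF_Task 6 = 27+5 = 32
Expected project duration μ = 32 days. Critical path: Task 1 → Task 3 → Task 5 → Task 6.

Variance along critical path = 0.111 + 1.778 + 0.111 + 1.778 = 3.778; σ = √3.778 = 1.944 days.
Z = (30 − 32) / 1.944 = -1.029
P(T ≤ 30) = Φ(-1.029) ≈ 0.152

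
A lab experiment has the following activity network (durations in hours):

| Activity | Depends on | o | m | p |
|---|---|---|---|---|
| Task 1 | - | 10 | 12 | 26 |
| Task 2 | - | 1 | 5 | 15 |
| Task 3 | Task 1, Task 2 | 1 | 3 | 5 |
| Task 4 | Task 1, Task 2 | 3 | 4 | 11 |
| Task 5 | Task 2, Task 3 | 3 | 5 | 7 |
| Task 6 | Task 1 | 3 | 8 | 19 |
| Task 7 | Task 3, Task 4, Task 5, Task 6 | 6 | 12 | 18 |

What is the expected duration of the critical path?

35 hours

te_Task 1 = (10 + 4·12 + 26)/6 = 84/6 = 14
te_Task 2 = (1 + 4·5 + 15)/6 = 36/6 = 6
te_Task 3 = (1 + 4·3 + 5)/6 = 18/6 = 3
te_Task 4 = (3 + 4·4 + 11)/6 = 30/6 = 5
te_Task 5 = (3 + 4·5 + 7)/6 = 30/6 = 5
te_Task 6 = (3 + 4·8 + 19)/6 = 54/6 = 9
te_Task 7 = (6 + 4·12 + 18)/6 = 72/6 = 12

Forward pass:
ES_Task 1 = 0; EF_Task 1 = 14
ES_Task 2 = 0; EF_Task 2 = 6
ES_Task 3 = max(EF_Task 1=14, EF_Task 2=6) = 14; EF_Task 3 = 14+3 = 17
ES_Task 4 = max(EF_Task 1=14, EF_Task 2=6) = 14; EF_Task 4 = 14+5 = 19
ES_Task 5 = max(EF_Task 2=6, EF_Task 3=17) = 17; EF_Task 5 = 17+5 = 22
ES_Task 6 = 14; EF_Task 6 = 14+9 = 23
ES_Task 7 = max(EF_Task 3=17, EF_Task 4=19, EF_Task 5=22, EF_Task 6=23) = 23; EF_Task 7 = 23+12 = 35
Expected project duration μ = 35 hours. Critical path: Task 1 → Task 6 → Task 7.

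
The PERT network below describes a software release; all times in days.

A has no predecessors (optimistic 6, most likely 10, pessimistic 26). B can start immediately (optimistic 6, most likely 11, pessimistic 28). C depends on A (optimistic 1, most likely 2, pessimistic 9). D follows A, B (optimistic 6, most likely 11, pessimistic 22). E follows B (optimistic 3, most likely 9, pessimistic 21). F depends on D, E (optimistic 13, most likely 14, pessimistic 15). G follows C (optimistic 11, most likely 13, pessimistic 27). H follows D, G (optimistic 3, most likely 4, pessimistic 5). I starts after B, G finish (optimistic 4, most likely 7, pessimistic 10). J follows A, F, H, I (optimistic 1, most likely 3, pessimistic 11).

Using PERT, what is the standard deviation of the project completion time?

4.84 days

te_A = (6 + 4·10 + 26)/6 = 72/6 = 12; σ²_A = ((26−6)/6)² = 11.111
te_B = (6 + 4·11 + 28)/6 = 78/6 = 13; σ²_B = ((28−6)/6)² = 13.444
te_C = (1 + 4·2 + 9)/6 = 18/6 = 3; σ²_C = ((9−1)/6)² = 1.778
te_D = (6 + 4·11 + 22)/6 = 72/6 = 12; σ²_D = ((22−6)/6)² = 7.111
te_E = (3 + 4·9 + 21)/6 = 60/6 = 10; σ²_E = ((21−3)/6)² = 9.000
te_F = (13 + 4·14 + 15)/6 = 84/6 = 14; σ²_F = ((15−13)/6)² = 0.111
te_G = (11 + 4·13 + 27)/6 = 90/6 = 15; σ²_G = ((27−11)/6)² = 7.111
te_H = (3 + 4·4 + 5)/6 = 24/6 = 4; σ²_H = ((5−3)/6)² = 0.111
te_I = (4 + 4·7 + 10)/6 = 42/6 = 7; σ²_I = ((10−4)/6)² = 1.000
te_J = (1 + 4·3 + 11)/6 = 24/6 = 4; σ²_J = ((11−1)/6)² = 2.778

Forward pass:
ES_A = 0; EF_A = 12
ES_B = 0; EF_B = 13
ES_C = 12; EF_C = 12+3 = 15
ES_D = max(EF_A=12, EF_B=13) = 13; EF_D = 13+12 = 25
ES_E = 13; EF_E = 13+10 = 23
ES_F = max(EF_D=25, EF_E=23) = 25; EF_F = 25+14 = 39
ES_G = 15; EF_G = 15+15 = 30
ES_H = max(EF_D=25, EF_G=30) = 30; EF_H = 30+4 = 34
ES_I = max(EF_B=13, EF_G=30) = 30; EF_I = 30+7 = 37
ES_J = max(EF_A=12, EF_F=39, EF_H=34, EF_I=37) = 39; EF_J = 39+4 = 43
Expected project duration μ = 43 days. Critical path: B → D → F → J.

Variance along critical path = 13.444 + 7.111 + 0.111 + 2.778 = 23.444
σ = √23.444 = 4.842 days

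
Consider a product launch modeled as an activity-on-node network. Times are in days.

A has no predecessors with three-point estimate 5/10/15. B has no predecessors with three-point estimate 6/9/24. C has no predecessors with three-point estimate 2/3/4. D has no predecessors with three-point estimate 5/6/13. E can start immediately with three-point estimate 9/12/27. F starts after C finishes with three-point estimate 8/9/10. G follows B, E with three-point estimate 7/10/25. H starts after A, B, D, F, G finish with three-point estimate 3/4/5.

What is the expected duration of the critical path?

te_A = (5 + 4·10 + 15)/6 = 60/6 = 10
te_B = (6 + 4·9 + 24)/6 = 66/6 = 11
te_C = (2 + 4·3 + 4)/6 = 18/6 = 3
te_D = (5 + 4·6 + 13)/6 = 42/6 = 7
te_E = (9 + 4·12 + 27)/6 = 84/6 = 14
te_F = (8 + 4·9 + 10)/6 = 54/6 = 9
te_G = (7 + 4·10 + 25)/6 = 72/6 = 12
te_H = (3 + 4·4 + 5)/6 = 24/6 = 4

Forward pass:
ES_A = 0; EF_A = 10
ES_B = 0; EF_B = 11
ES_C = 0; EF_C = 3
ES_D = 0; EF_D = 7
ES_E = 0; EF_E = 14
ES_F = 3; EF_F = 3+9 = 12
ES_G = max(EF_B=11, EF_E=14) = 14; EF_G = 14+12 = 26
ES_H = max(EF_A=10, EF_B=11, EF_D=7, EF_F=12, EF_G=26) = 26; EF_H = 26+4 = 30
Expected project duration μ = 30 days. Critical path: E → G → H.

30 days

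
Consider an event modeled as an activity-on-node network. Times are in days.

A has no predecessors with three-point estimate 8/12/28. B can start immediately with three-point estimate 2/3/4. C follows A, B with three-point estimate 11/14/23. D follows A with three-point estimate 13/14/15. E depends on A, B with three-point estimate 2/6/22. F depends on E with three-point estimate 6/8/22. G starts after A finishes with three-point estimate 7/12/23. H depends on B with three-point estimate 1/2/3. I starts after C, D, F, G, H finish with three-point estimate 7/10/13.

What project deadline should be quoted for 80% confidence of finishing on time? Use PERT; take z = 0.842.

te_A = (8 + 4·12 + 28)/6 = 84/6 = 14; σ²_A = ((28−8)/6)² = 11.111
te_B = (2 + 4·3 + 4)/6 = 18/6 = 3; σ²_B = ((4−2)/6)² = 0.111
te_C = (11 + 4·14 + 23)/6 = 90/6 = 15; σ²_C = ((23−11)/6)² = 4.000
te_D = (13 + 4·14 + 15)/6 = 84/6 = 14; σ²_D = ((15−13)/6)² = 0.111
te_E = (2 + 4·6 + 22)/6 = 48/6 = 8; σ²_E = ((22−2)/6)² = 11.111
te_F = (6 + 4·8 + 22)/6 = 60/6 = 10; σ²_F = ((22−6)/6)² = 7.111
te_G = (7 + 4·12 + 23)/6 = 78/6 = 13; σ²_G = ((23−7)/6)² = 7.111
te_H = (1 + 4·2 + 3)/6 = 12/6 = 2; σ²_H = ((3−1)/6)² = 0.111
te_I = (7 + 4·10 + 13)/6 = 60/6 = 10; σ²_I = ((13−7)/6)² = 1.000

Forward pass:
ES_A = 0; EF_A = 14
ES_B = 0; EF_B = 3
ES_C = max(EF_A=14, EF_B=3) = 14; EF_C = 14+15 = 29
ES_D = 14; EF_D = 14+14 = 28
ES_E = max(EF_A=14, EF_B=3) = 14; EF_E = 14+8 = 22
ES_F = 22; EF_F = 22+10 = 32
ES_G = 14; EF_G = 14+13 = 27
ES_H = 3; EF_H = 3+2 = 5
ES_I = max(EF_C=29, EF_D=28, EF_F=32, EF_G=27, EF_H=5) = 32; EF_I = 32+10 = 42
Expected project duration μ = 42 days. Critical path: A → E → F → I.

Variance along critical path = 11.111 + 11.111 + 7.111 + 1.000 = 30.333; σ = 5.508 days.
D = μ + z·σ = 42 + 0.842·5.508 = 46.6 days

46.6 days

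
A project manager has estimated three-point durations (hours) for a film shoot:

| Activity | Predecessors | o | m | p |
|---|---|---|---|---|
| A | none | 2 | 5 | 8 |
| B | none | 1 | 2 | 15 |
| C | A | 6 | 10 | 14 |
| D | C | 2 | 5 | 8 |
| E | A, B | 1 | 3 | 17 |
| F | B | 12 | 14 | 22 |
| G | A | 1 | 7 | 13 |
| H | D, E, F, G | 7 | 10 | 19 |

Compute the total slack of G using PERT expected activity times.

8 hours

te_A = (2 + 4·5 + 8)/6 = 30/6 = 5
te_B = (1 + 4·2 + 15)/6 = 24/6 = 4
te_C = (6 + 4·10 + 14)/6 = 60/6 = 10
te_D = (2 + 4·5 + 8)/6 = 30/6 = 5
te_E = (1 + 4·3 + 17)/6 = 30/6 = 5
te_F = (12 + 4·14 + 22)/6 = 90/6 = 15
te_G = (1 + 4·7 + 13)/6 = 42/6 = 7
te_H = (7 + 4·10 + 19)/6 = 66/6 = 11

Forward pass:
ES_A = 0; EF_A = 5
ES_B = 0; EF_B = 4
ES_C = 5; EF_C = 5+10 = 15
ES_D = 15; EF_D = 15+5 = 20
ES_E = max(EF_A=5, EF_B=4) = 5; EF_E = 5+5 = 10
ES_F = 4; EF_F = 4+15 = 19
ES_G = 5; EF_G = 5+7 = 12
ES_H = max(EF_D=20, EF_E=10, EF_F=19, EF_G=12) = 20; EF_H = 20+11 = 31
Expected project duration μ = 31 hours. Critical path: A → C → D → H.

Backward pass:
LF_H = 31; LS_H = 31−11 = 20
LF_G = LS_H = 20; LS_G = 20−7 = 13
LF_F = LS_H = 20; LS_F = 20−15 = 5
LF_E = LS_H = 20; LS_E = 20−5 = 15
LF_D = LS_H = 20; LS_D = 20−5 = 15
LF_C = LS_D = 15; LS_C = 15−10 = 5
LF_B = min(LS_E=15, LS_F=5) = 5; LS_B = 5−4 = 1
LF_A = min(LS_C=5, LS_E=15, LS_G=13) = 5; LS_A = 5−5 = 0
Slack_G = LS_G − ES_G = 13 − 5 = 8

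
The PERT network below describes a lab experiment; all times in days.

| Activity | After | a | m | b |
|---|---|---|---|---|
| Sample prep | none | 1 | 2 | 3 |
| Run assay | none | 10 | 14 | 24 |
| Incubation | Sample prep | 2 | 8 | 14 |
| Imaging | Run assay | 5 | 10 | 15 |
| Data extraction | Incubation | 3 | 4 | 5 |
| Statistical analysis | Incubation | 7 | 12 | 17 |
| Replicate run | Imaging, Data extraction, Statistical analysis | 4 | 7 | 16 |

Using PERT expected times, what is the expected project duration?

33 days

te_Sample prep = (1 + 4·2 + 3)/6 = 12/6 = 2
te_Run assay = (10 + 4·14 + 24)/6 = 90/6 = 15
te_Incubation = (2 + 4·8 + 14)/6 = 48/6 = 8
te_Imaging = (5 + 4·10 + 15)/6 = 60/6 = 10
te_Data extraction = (3 + 4·4 + 5)/6 = 24/6 = 4
te_Statistical analysis = (7 + 4·12 + 17)/6 = 72/6 = 12
te_Replicate run = (4 + 4·7 + 16)/6 = 48/6 = 8

Forward pass:
ES_Sample prep = 0; EF_Sample prep = 2
ES_Run assay = 0; EF_Run assay = 15
ES_Incubation = 2; EF_Incubation = 2+8 = 10
ES_Imaging = 15; EF_Imaging = 15+10 = 25
ES_Data extraction = 10; EF_Data extraction = 10+4 = 14
ES_Statistical analysis = 10; EF_Statistical analysis = 10+12 = 22
ES_Replicate run = max(EF_Imaging=25, EF_Data extraction=14, EF_Statistical analysis=22) = 25; EF_Replicate run = 25+8 = 33
Expected project duration μ = 33 days. Critical path: Run assay → Imaging → Replicate run.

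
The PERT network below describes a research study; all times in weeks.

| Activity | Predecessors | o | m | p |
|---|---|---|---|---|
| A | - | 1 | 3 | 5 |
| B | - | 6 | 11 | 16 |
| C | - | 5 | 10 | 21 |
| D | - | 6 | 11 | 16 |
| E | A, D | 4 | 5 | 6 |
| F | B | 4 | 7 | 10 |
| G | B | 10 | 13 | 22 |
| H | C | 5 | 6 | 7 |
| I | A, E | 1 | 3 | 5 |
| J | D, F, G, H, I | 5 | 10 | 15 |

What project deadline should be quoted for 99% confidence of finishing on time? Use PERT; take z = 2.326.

te_A = (1 + 4·3 + 5)/6 = 18/6 = 3; σ²_A = ((5−1)/6)² = 0.444
te_B = (6 + 4·11 + 16)/6 = 66/6 = 11; σ²_B = ((16−6)/6)² = 2.778
te_C = (5 + 4·10 + 21)/6 = 66/6 = 11; σ²_C = ((21−5)/6)² = 7.111
te_D = (6 + 4·11 + 16)/6 = 66/6 = 11; σ²_D = ((16−6)/6)² = 2.778
te_E = (4 + 4·5 + 6)/6 = 30/6 = 5; σ²_E = ((6−4)/6)² = 0.111
te_F = (4 + 4·7 + 10)/6 = 42/6 = 7; σ²_F = ((10−4)/6)² = 1.000
te_G = (10 + 4·13 + 22)/6 = 84/6 = 14; σ²_G = ((22−10)/6)² = 4.000
te_H = (5 + 4·6 + 7)/6 = 36/6 = 6; σ²_H = ((7−5)/6)² = 0.111
te_I = (1 + 4·3 + 5)/6 = 18/6 = 3; σ²_I = ((5−1)/6)² = 0.444
te_J = (5 + 4·10 + 15)/6 = 60/6 = 10; σ²_J = ((15−5)/6)² = 2.778

Forward pass:
ES_A = 0; EF_A = 3
ES_B = 0; EF_B = 11
ES_C = 0; EF_C = 11
ES_D = 0; EF_D = 11
ES_E = max(EF_A=3, EF_D=11) = 11; EF_E = 11+5 = 16
ES_F = 11; EF_F = 11+7 = 18
ES_G = 11; EF_G = 11+14 = 25
ES_H = 11; EF_H = 11+6 = 17
ES_I = max(EF_A=3, EF_E=16) = 16; EF_I = 16+3 = 19
ES_J = max(EF_D=11, EF_F=18, EF_G=25, EF_H=17, EF_I=19) = 25; EF_J = 25+10 = 35
Expected project duration μ = 35 weeks. Critical path: B → G → J.

Variance along critical path = 2.778 + 4.000 + 2.778 = 9.556; σ = 3.091 weeks.
D = μ + z·σ = 35 + 2.326·3.091 = 42.2 weeks

42.2 weeks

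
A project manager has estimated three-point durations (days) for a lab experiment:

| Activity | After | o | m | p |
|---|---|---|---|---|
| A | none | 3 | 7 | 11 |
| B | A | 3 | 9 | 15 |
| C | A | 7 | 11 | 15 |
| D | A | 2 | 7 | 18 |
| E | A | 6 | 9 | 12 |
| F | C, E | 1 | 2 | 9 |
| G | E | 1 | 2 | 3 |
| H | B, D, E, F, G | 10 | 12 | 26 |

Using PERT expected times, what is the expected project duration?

35 days

te_A = (3 + 4·7 + 11)/6 = 42/6 = 7
te_B = (3 + 4·9 + 15)/6 = 54/6 = 9
te_C = (7 + 4·11 + 15)/6 = 66/6 = 11
te_D = (2 + 4·7 + 18)/6 = 48/6 = 8
te_E = (6 + 4·9 + 12)/6 = 54/6 = 9
te_F = (1 + 4·2 + 9)/6 = 18/6 = 3
te_G = (1 + 4·2 + 3)/6 = 12/6 = 2
te_H = (10 + 4·12 + 26)/6 = 84/6 = 14

Forward pass:
ES_A = 0; EF_A = 7
ES_B = 7; EF_B = 7+9 = 16
ES_C = 7; EF_C = 7+11 = 18
ES_D = 7; EF_D = 7+8 = 15
ES_E = 7; EF_E = 7+9 = 16
ES_F = max(EF_C=18, EF_E=16) = 18; EF_F = 18+3 = 21
ES_G = 16; EF_G = 16+2 = 18
ES_H = max(EF_B=16, EF_D=15, EF_E=16, EF_F=21, EF_G=18) = 21; EF_H = 21+14 = 35
Expected project duration μ = 35 days. Critical path: A → C → F → H.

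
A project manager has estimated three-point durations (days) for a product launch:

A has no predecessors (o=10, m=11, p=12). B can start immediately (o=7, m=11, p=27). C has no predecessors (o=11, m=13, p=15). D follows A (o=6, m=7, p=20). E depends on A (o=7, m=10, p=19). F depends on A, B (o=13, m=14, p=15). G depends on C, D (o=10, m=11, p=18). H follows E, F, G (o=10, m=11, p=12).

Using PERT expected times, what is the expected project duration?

te_A = (10 + 4·11 + 12)/6 = 66/6 = 11
te_B = (7 + 4·11 + 27)/6 = 78/6 = 13
te_C = (11 + 4·13 + 15)/6 = 78/6 = 13
te_D = (6 + 4·7 + 20)/6 = 54/6 = 9
te_E = (7 + 4·10 + 19)/6 = 66/6 = 11
te_F = (13 + 4·14 + 15)/6 = 84/6 = 14
te_G = (10 + 4·11 + 18)/6 = 72/6 = 12
te_H = (10 + 4·11 + 12)/6 = 66/6 = 11

Forward pass:
ES_A = 0; EF_A = 11
ES_B = 0; EF_B = 13
ES_C = 0; EF_C = 13
ES_D = 11; EF_D = 11+9 = 20
ES_E = 11; EF_E = 11+11 = 22
ES_F = max(EF_A=11, EF_B=13) = 13; EF_F = 13+14 = 27
ES_G = max(EF_C=13, EF_D=20) = 20; EF_G = 20+12 = 32
ES_H = max(EF_E=22, EF_F=27, EF_G=32) = 32; EF_H = 32+11 = 43
Expected project duration μ = 43 days. Critical path: A → D → G → H.

43 days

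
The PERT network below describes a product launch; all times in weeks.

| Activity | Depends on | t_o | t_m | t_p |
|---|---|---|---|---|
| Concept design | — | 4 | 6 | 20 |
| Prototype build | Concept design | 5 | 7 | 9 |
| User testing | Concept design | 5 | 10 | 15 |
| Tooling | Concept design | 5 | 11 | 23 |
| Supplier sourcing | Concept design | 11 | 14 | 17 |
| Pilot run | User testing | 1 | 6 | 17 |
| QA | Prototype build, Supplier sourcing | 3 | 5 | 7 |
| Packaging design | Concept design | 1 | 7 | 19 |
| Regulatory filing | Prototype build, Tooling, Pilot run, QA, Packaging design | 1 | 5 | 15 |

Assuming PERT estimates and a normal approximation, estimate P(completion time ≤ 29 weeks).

te_Concept design = (4 + 4·6 + 20)/6 = 48/6 = 8; σ²_Concept design = ((20−4)/6)² = 7.111
te_Prototype build = (5 + 4·7 + 9)/6 = 42/6 = 7; σ²_Prototype build = ((9−5)/6)² = 0.444
te_User testing = (5 + 4·10 + 15)/6 = 60/6 = 10; σ²_User testing = ((15−5)/6)² = 2.778
te_Tooling = (5 + 4·11 + 23)/6 = 72/6 = 12; σ²_Tooling = ((23−5)/6)² = 9.000
te_Supplier sourcing = (11 + 4·14 + 17)/6 = 84/6 = 14; σ²_Supplier sourcing = ((17−11)/6)² = 1.000
te_Pilot run = (1 + 4·6 + 17)/6 = 42/6 = 7; σ²_Pilot run = ((17−1)/6)² = 7.111
te_QA = (3 + 4·5 + 7)/6 = 30/6 = 5; σ²_QA = ((7−3)/6)² = 0.444
te_Packaging design = (1 + 4·7 + 19)/6 = 48/6 = 8; σ²_Packaging design = ((19−1)/6)² = 9.000
te_Regulatory filing = (1 + 4·5 + 15)/6 = 36/6 = 6; σ²_Regulatory filing = ((15−1)/6)² = 5.444

Forward pass:
ES_Concept design = 0; EF_Concept design = 8
ES_Prototype build = 8; EF_Prototype build = 8+7 = 15
ES_User testing = 8; EF_User testing = 8+10 = 18
ES_Tooling = 8; EF_Tooling = 8+12 = 20
ES_Supplier sourcing = 8; EF_Supplier sourcing = 8+14 = 22
ES_Pilot run = 18; EF_Pilot run = 18+7 = 25
ES_QA = max(EF_Prototype build=15, EF_Supplier sourcing=22) = 22; EF_QA = 22+5 = 27
ES_Packaging design = 8; EF_Packaging design = 8+8 = 16
ES_Regulatory filing = max(EF_Prototype build=15, EF_Tooling=20, EF_Pilot run=25, EF_QA=27, EF_Packaging design=16) = 27; EF_Regulatory filing = 27+6 = 33
Expected project duration μ = 33 weeks. Critical path: Concept design → Supplier sourcing → QA → Regulatory filing.

Variance along critical path = 7.111 + 1.000 + 0.444 + 5.444 = 14.000; σ = √14.000 = 3.742 weeks.
Z = (29 − 33) / 3.742 = -1.069
P(T ≤ 29) = Φ(-1.069) ≈ 0.143

0.143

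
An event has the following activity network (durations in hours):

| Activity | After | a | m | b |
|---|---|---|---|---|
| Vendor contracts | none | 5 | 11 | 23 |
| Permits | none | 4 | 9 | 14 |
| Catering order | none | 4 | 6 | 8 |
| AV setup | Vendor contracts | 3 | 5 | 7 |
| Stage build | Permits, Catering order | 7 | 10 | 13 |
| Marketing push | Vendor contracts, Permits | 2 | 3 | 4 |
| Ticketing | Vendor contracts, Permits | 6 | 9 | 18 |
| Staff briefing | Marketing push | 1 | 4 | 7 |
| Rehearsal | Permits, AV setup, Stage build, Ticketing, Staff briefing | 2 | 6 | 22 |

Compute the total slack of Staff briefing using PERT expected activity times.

te_Vendor contracts = (5 + 4·11 + 23)/6 = 72/6 = 12
te_Permits = (4 + 4·9 + 14)/6 = 54/6 = 9
te_Catering order = (4 + 4·6 + 8)/6 = 36/6 = 6
te_AV setup = (3 + 4·5 + 7)/6 = 30/6 = 5
te_Stage build = (7 + 4·10 + 13)/6 = 60/6 = 10
te_Marketing push = (2 + 4·3 + 4)/6 = 18/6 = 3
te_Ticketing = (6 + 4·9 + 18)/6 = 60/6 = 10
te_Staff briefing = (1 + 4·4 + 7)/6 = 24/6 = 4
te_Rehearsal = (2 + 4·6 + 22)/6 = 48/6 = 8

Forward pass:
ES_Vendor contracts = 0; EF_Vendor contracts = 12
ES_Permits = 0; EF_Permits = 9
ES_Catering order = 0; EF_Catering order = 6
ES_AV setup = 12; EF_AV setup = 12+5 = 17
ES_Stage build = max(EF_Permits=9, EF_Catering order=6) = 9; EF_Stage build = 9+10 = 19
ES_Marketing push = max(EF_Vendor contracts=12, EF_Permits=9) = 12; EF_Marketing push = 12+3 = 15
ES_Ticketing = max(EF_Vendor contracts=12, EF_Permits=9) = 12; EF_Ticketing = 12+10 = 22
ES_Staff briefing = 15; EF_Staff briefing = 15+4 = 19
ES_Rehearsal = max(EF_Permits=9, EF_AV setup=17, EF_Stage build=19, EF_Ticketing=22, EF_Staff briefing=19) = 22; EF_Rehearsal = 22+8 = 30
Expected project duration μ = 30 hours. Critical path: Vendor contracts → Ticketing → Rehearsal.

Backward pass:
LF_Rehearsal = 30; LS_Rehearsal = 30−8 = 22
LF_Staff briefing = LS_Rehearsal = 22; LS_Staff briefing = 22−4 = 18
LF_Ticketing = LS_Rehearsal = 22; LS_Ticketing = 22−10 = 12
LF_Marketing push = LS_Staff briefing = 18; LS_Marketing push = 18−3 = 15
LF_Stage build = LS_Rehearsal = 22; LS_Stage build = 22−10 = 12
LF_AV setup = LS_Rehearsal = 22; LS_AV setup = 22−5 = 17
LF_Catering order = LS_Stage build = 12; LS_Catering order = 12−6 = 6
LF_Permits = min(LS_Stage build=12, LS_Marketing push=15, LS_Ticketing=12, LS_Rehearsal=22) = 12; LS_Permits = 12−9 = 3
LF_Vendor contracts = min(LS_AV setup=17, LS_Marketing push=15, LS_Ticketing=12) = 12; LS_Vendor contracts = 12−12 = 0
Slack_Staff briefing = LS_Staff briefing − ES_Staff briefing = 18 − 15 = 3

3 hours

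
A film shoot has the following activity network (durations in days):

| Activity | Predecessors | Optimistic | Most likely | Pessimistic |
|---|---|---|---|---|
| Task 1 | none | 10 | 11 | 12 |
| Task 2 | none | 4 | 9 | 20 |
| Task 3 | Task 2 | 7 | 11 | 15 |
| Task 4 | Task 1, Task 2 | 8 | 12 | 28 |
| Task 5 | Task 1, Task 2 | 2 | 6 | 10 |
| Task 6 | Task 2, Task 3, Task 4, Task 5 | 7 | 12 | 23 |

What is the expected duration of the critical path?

38 days

te_Task 1 = (10 + 4·11 + 12)/6 = 66/6 = 11
te_Task 2 = (4 + 4·9 + 20)/6 = 60/6 = 10
te_Task 3 = (7 + 4·11 + 15)/6 = 66/6 = 11
te_Task 4 = (8 + 4·12 + 28)/6 = 84/6 = 14
te_Task 5 = (2 + 4·6 + 10)/6 = 36/6 = 6
te_Task 6 = (7 + 4·12 + 23)/6 = 78/6 = 13

Forward pass:
ES_Task 1 = 0; EF_Task 1 = 11
ES_Task 2 = 0; EF_Task 2 = 10
ES_Task 3 = 10; EF_Task 3 = 10+11 = 21
ES_Task 4 = max(EF_Task 1=11, EF_Task 2=10) = 11; EF_Task 4 = 11+14 = 25
ES_Task 5 = max(EF_Task 1=11, EF_Task 2=10) = 11; EF_Task 5 = 11+6 = 17
ES_Task 6 = max(EF_Task 2=10, EF_Task 3=21, EF_Task 4=25, EF_Task 5=17) = 25; EF_Task 6 = 25+13 = 38
Expected project duration μ = 38 days. Critical path: Task 1 → Task 4 → Task 6.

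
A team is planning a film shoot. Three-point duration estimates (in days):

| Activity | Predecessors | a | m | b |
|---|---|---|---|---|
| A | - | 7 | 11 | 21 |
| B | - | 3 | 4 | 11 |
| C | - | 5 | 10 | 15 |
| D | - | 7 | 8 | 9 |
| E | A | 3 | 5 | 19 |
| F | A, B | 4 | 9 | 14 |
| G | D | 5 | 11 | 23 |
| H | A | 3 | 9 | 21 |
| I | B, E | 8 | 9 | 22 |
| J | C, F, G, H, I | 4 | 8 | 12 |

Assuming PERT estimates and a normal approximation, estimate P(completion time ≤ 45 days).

0.942

te_A = (7 + 4·11 + 21)/6 = 72/6 = 12; σ²_A = ((21−7)/6)² = 5.444
te_B = (3 + 4·4 + 11)/6 = 30/6 = 5; σ²_B = ((11−3)/6)² = 1.778
te_C = (5 + 4·10 + 15)/6 = 60/6 = 10; σ²_C = ((15−5)/6)² = 2.778
te_D = (7 + 4·8 + 9)/6 = 48/6 = 8; σ²_D = ((9−7)/6)² = 0.111
te_E = (3 + 4·5 + 19)/6 = 42/6 = 7; σ²_E = ((19−3)/6)² = 7.111
te_F = (4 + 4·9 + 14)/6 = 54/6 = 9; σ²_F = ((14−4)/6)² = 2.778
te_G = (5 + 4·11 + 23)/6 = 72/6 = 12; σ²_G = ((23−5)/6)² = 9.000
te_H = (3 + 4·9 + 21)/6 = 60/6 = 10; σ²_H = ((21−3)/6)² = 9.000
te_I = (8 + 4·9 + 22)/6 = 66/6 = 11; σ²_I = ((22−8)/6)² = 5.444
te_J = (4 + 4·8 + 12)/6 = 48/6 = 8; σ²_J = ((12−4)/6)² = 1.778

Forward pass:
ES_A = 0; EF_A = 12
ES_B = 0; EF_B = 5
ES_C = 0; EF_C = 10
ES_D = 0; EF_D = 8
ES_E = 12; EF_E = 12+7 = 19
ES_F = max(EF_A=12, EF_B=5) = 12; EF_F = 12+9 = 21
ES_G = 8; EF_G = 8+12 = 20
ES_H = 12; EF_H = 12+10 = 22
ES_I = max(EF_B=5, EF_E=19) = 19; EF_I = 19+11 = 30
ES_J = max(EF_C=10, EF_F=21, EF_G=20, EF_H=22, EF_I=30) = 30; EF_J = 30+8 = 38
Expected project duration μ = 38 days. Critical path: A → E → I → J.

Variance along critical path = 5.444 + 7.111 + 5.444 + 1.778 = 19.778; σ = √19.778 = 4.447 days.
Z = (45 − 38) / 4.447 = 1.574
P(T ≤ 45) = Φ(1.574) ≈ 0.942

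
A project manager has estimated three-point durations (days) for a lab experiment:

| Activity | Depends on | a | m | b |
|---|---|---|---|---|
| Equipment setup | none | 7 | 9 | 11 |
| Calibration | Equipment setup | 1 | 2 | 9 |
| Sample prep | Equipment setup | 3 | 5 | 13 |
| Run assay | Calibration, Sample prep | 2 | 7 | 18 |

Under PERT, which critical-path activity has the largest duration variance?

Run assay

te_Equipment setup = (7 + 4·9 + 11)/6 = 54/6 = 9; σ²_Equipment setup = ((11−7)/6)² = 0.444
te_Calibration = (1 + 4·2 + 9)/6 = 18/6 = 3; σ²_Calibration = ((9−1)/6)² = 1.778
te_Sample prep = (3 + 4·5 + 13)/6 = 36/6 = 6; σ²_Sample prep = ((13−3)/6)² = 2.778
te_Run assay = (2 + 4·7 + 18)/6 = 48/6 = 8; σ²_Run assay = ((18−2)/6)² = 7.111

Forward pass:
ES_Equipment setup = 0; EF_Equipment setup = 9
ES_Calibration = 9; EF_Calibration = 9+3 = 12
ES_Sample prep = 9; EF_Sample prep = 9+6 = 15
ES_Run assay = max(EF_Calibration=12, EF_Sample prep=15) = 15; EF_Run assay = 15+8 = 23
Expected project duration μ = 23 days. Critical path: Equipment setup → Sample prep → Run assay.

Variances on critical path: σ²_Equipment setup=0.444, σ²_Sample prep=2.778, σ²_Run assay=7.111.
Largest is σ²_Run assay = 7.111.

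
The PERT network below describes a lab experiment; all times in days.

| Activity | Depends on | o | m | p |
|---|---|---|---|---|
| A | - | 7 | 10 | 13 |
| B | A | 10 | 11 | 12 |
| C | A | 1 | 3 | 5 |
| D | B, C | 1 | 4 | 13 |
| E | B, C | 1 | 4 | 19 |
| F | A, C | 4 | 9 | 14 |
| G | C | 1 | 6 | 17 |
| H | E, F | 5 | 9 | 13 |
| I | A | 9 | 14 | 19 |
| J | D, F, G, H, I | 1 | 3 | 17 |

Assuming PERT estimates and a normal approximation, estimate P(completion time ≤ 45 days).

0.821

te_A = (7 + 4·10 + 13)/6 = 60/6 = 10; σ²_A = ((13−7)/6)² = 1.000
te_B = (10 + 4·11 + 12)/6 = 66/6 = 11; σ²_B = ((12−10)/6)² = 0.111
te_C = (1 + 4·3 + 5)/6 = 18/6 = 3; σ²_C = ((5−1)/6)² = 0.444
te_D = (1 + 4·4 + 13)/6 = 30/6 = 5; σ²_D = ((13−1)/6)² = 4.000
te_E = (1 + 4·4 + 19)/6 = 36/6 = 6; σ²_E = ((19−1)/6)² = 9.000
te_F = (4 + 4·9 + 14)/6 = 54/6 = 9; σ²_F = ((14−4)/6)² = 2.778
te_G = (1 + 4·6 + 17)/6 = 42/6 = 7; σ²_G = ((17−1)/6)² = 7.111
te_H = (5 + 4·9 + 13)/6 = 54/6 = 9; σ²_H = ((13−5)/6)² = 1.778
te_I = (9 + 4·14 + 19)/6 = 84/6 = 14; σ²_I = ((19−9)/6)² = 2.778
te_J = (1 + 4·3 + 17)/6 = 30/6 = 5; σ²_J = ((17−1)/6)² = 7.111

Forward pass:
ES_A = 0; EF_A = 10
ES_B = 10; EF_B = 10+11 = 21
ES_C = 10; EF_C = 10+3 = 13
ES_D = max(EF_B=21, EF_C=13) = 21; EF_D = 21+5 = 26
ES_E = max(EF_B=21, EF_C=13) = 21; EF_E = 21+6 = 27
ES_F = max(EF_A=10, EF_C=13) = 13; EF_F = 13+9 = 22
ES_G = 13; EF_G = 13+7 = 20
ES_H = max(EF_E=27, EF_F=22) = 27; EF_H = 27+9 = 36
ES_I = 10; EF_I = 10+14 = 24
ES_J = max(EF_D=26, EF_F=22, EF_G=20, EF_H=36, EF_I=24) = 36; EF_J = 36+5 = 41
Expected project duration μ = 41 days. Critical path: A → B → E → H → J.

Variance along critical path = 1.000 + 0.111 + 9.000 + 1.778 + 7.111 = 19.000; σ = √19.000 = 4.359 days.
Z = (45 − 41) / 4.359 = 0.918
P(T ≤ 45) = Φ(0.918) ≈ 0.821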